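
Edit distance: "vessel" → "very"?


Word 1: "vessel" (length 6)
Word 2: "very" (length 4)
One optimal edit sequence (insert/delete/substitute each cost 1):
  1. keep 'v'
  2. keep 'e'
  3. delete 's'  (+1)
  4. delete 's'  (+1)
  5. substitute 'e' -> 'r'  (+1)
  6. substitute 'l' -> 'y'  (+1)
Total edit operations: 4
Edit distance = 4


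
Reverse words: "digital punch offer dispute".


Original: "digital punch offer dispute"
Words (1..n): digital | punch | offer | dispute
Reversed (n..1): dispute | offer | punch | digital
Result = "dispute offer punch digital"


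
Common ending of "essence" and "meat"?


Word 1: "essence"
Word 2: "meat"
Comparing from end:
  Pos -1: 'e' != 't' (stop)
LCS = "" (length 0)


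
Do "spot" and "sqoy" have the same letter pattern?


Pattern of "spot": [0, 1, 2, 3]
Pattern of "sqoy": [0, 1, 2, 3]
Patterns match
Same pattern = Yes


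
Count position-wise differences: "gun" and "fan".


Comparing character by character (same length = 3):
  Pos 0: 'g' vs 'f' !=
  Pos 1: 'u' vs 'a' !=
  Pos 2: 'n' vs 'n' =
Hamming distance = 2


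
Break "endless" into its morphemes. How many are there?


Word: "endless"
Morphemes: end | -less
Each morpheme carries meaning
= 2 morphemes


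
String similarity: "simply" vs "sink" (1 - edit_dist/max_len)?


Word 1: "simply" (length 6)
Word 2: "sink" (length 4)
One optimal edit sequence:
  1. keep 's'
  2. keep 'i'
  3. delete 'm'  (+1)
  4. delete 'p'  (+1)
  5. substitute 'l' -> 'n'  (+1)
  6. substitute 'y' -> 'k'  (+1)
Edit distance = 4
Max length = max(6, 4) = 6
Similarity = 1 - 4/6
= 0.3333


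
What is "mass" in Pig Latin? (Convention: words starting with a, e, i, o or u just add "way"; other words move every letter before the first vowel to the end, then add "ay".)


Word: "mass"
Starts with consonant(s) → move to end, add 'ay'
Consonant cluster: "m"
Pig Latin = "assmay"


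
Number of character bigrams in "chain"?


Word: "chain" (length 5)
Number of 2-grams = length - 2 + 1 = 5 - 2 + 1
= 4


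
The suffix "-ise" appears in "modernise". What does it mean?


Suffix: -ise
As in: modernise -> modern + -ise
Meaning = to make


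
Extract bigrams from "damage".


Word: "damage" (length 6)
Number of bigrams = 6 - 2 + 1 = 5
  Position 0: "da"
  Position 1: "am"
  Position 2: "ma"
  Position 3: "ag"
  Position 4: "ge"
Bigrams = "da", "am", "ma", "ag", "ge"


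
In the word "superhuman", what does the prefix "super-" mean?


Prefix: super-
Example: superhuman = super- + human
Meaning = above / beyond


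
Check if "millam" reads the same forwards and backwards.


Word: "millam"
Reversed: "mallim"
Forward == Backward? millam != mallim
Palindrome = No


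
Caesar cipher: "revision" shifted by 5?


Word: "revision"
Shift: 5
Each letter → (letter + shift) mod 26:
  'r' (17) + 5 = 22 → 'w'
  'e' (4) + 5 = 9 → 'j'
  'v' (21) + 5 = 0 → 'a'
  'i' (8) + 5 = 13 → 'n'
  's' (18) + 5 = 23 → 'x'
  'i' (8) + 5 = 13 → 'n'
  'o' (14) + 5 = 19 → 't'
  'n' (13) + 5 = 18 → 's'
Result = "wjanxnts"


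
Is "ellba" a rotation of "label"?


Word: "label", Candidate: "ellba"
Method: check if candidate is substring of word+word
"labellabel" contains "ellba"? No
Is rotation = No


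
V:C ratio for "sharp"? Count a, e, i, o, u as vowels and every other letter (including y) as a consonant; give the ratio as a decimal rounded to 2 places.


Word: "sharp"
Vowels (a,e,i,o,u): 1
Consonants: 4
Ratio = 1/4
= 0.25


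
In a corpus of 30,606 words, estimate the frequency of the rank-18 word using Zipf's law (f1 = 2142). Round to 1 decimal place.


Zipf's law: f(r) = f(1) / r
f(1) = 2142
f(18) = 2142 / 18
= 119.0 occurrences


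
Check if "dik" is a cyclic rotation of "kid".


Word: "kid", Candidate: "dik"
Method: check if candidate is substring of word+word
"kidkid" contains "dik"? No
Is rotation = No


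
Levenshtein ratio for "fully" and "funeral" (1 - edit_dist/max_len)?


Word 1: "fully" (length 5)
Word 2: "funeral" (length 7)
One optimal edit sequence:
  1. keep 'f'
  2. keep 'u'
  3. insert 'n'  (+1)
  4. insert 'e'  (+1)
  5. substitute 'l' -> 'r'  (+1)
  6. substitute 'l' -> 'a'  (+1)
  7. substitute 'y' -> 'l'  (+1)
Edit distance = 5
Max length = max(5, 7) = 7
Similarity = 1 - 5/7
= 0.2857


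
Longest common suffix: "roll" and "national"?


Word 1: "roll"
Word 2: "national"
Comparing from end:
  Pos -1: 'l' == 'l'
  Pos -2: 'l' != 'a' (stop)
LCS = "l" (length 1)


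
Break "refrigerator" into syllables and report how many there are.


Word: "refrigerator"
Syllable breakdown: re · frig · er · a · tor
Counting: 5 parts
= 5 syllables


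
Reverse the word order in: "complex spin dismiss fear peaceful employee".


Original: "complex spin dismiss fear peaceful employee"
Words (1..n): complex | spin | dismiss | fear | peaceful | employee
Reversed (n..1): employee | peaceful | fear | dismiss | spin | complex
Result = "employee peaceful fear dismiss spin complex"


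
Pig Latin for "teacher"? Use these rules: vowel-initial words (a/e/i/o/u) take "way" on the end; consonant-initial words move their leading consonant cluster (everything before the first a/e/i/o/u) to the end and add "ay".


Word: "teacher"
Starts with consonant(s) → move to end, add 'ay'
Consonant cluster: "t"
Pig Latin = "eachertay"


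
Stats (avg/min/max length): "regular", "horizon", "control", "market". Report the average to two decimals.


Lengths: "regular"=7, "horizon"=7, "control"=7, "market"=6
Sum = 27, Count = 4
Average = 27/4 = 6.75
= avg=6.75, min=6, max=7


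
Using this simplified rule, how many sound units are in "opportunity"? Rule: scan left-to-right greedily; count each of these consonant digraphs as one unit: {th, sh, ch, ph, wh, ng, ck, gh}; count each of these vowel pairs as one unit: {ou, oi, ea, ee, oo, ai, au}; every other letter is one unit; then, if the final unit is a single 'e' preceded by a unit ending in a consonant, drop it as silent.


Word: "opportunity" (11 letters)
Left-to-right scan:
  1. 'o' (letter)
  2. 'p' (letter)
  3. 'p' (letter)
  4. 'o' (letter)
  5. 'r' (letter)
  6. 't' (letter)
  7. 'u' (letter)
  8. 'n' (letter)
  9. 'i' (letter)
  10. 't' (letter)
  11. 'y' (letter)
Units from scan: 11
Sound units = 11 units


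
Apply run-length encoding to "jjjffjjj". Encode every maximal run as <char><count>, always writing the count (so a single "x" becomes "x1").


String: "jjjffjjj"
Scanning for consecutive runs:
  'j' x 3
  'f' x 2
  'j' x 3
RLE = "j3f2j3"


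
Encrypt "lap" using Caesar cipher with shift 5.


Word: "lap"
Shift: 5
Each letter → (letter + shift) mod 26:
  'l' (11) + 5 = 16 → 'q'
  'a' (0) + 5 = 5 → 'f'
  'p' (15) + 5 = 20 → 'u'
Result = "qfu"


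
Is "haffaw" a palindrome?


Word: "haffaw"
Reversed: "waffah"
Forward == Backward? haffaw != waffah
Palindrome = No


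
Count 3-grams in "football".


Word: "football" (length 8)
Number of 3-grams = length - 3 + 1 = 8 - 3 + 1
= 6


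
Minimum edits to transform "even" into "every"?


Word 1: "even" (length 4)
Word 2: "every" (length 5)
One optimal edit sequence (insert/delete/substitute each cost 1):
  1. keep 'e'
  2. keep 'v'
  3. keep 'e'
  4. insert 'r'  (+1)
  5. substitute 'n' -> 'y'  (+1)
Total edit operations: 2
Edit distance = 2


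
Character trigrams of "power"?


Word: "power" (length 5)
Number of trigrams = 5 - 3 + 1 = 3
  Position 0: "pow"
  Position 1: "owe"
  Position 2: "wer"
Trigrams = "pow", "owe", "wer"


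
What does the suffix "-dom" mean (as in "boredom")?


Suffix: -dom
Example: boredom = bore + -dom
Meaning = state / realm


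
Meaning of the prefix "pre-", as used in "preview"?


Prefix: pre-
As in: preview -> pre- + view
Meaning = before


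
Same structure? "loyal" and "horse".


Pattern of "loyal": [0, 1, 2, 3, 0]
Pattern of "horse": [0, 1, 2, 3, 4]
Patterns do not match
Same pattern = No


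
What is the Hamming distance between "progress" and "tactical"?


Comparing character by character (same length = 8):
  Pos 0: 'p' vs 't' !=
  Pos 1: 'r' vs 'a' !=
  Pos 2: 'o' vs 'c' !=
  Pos 3: 'g' vs 't' !=
  Pos 4: 'r' vs 'i' !=
  Pos 5: 'e' vs 'c' !=
  Pos 6: 's' vs 'a' !=
  Pos 7: 's' vs 'l' !=
Hamming distance = 8


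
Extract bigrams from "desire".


Word: "desire" (length 6)
Number of bigrams = 6 - 2 + 1 = 5
  Position 0: "de"
  Position 1: "es"
  Position 2: "si"
  Position 3: "ir"
  Position 4: "re"
Bigrams = "de", "es", "si", "ir", "re"


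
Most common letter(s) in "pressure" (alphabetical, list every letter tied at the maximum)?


Word: "pressure"
Letter counts:
  'e': 2
  'p': 1
  'r': 2
  's': 2
  'u': 1
Maximum count = 2
Most frequent = 'e', 'r', 's' (2 times each)


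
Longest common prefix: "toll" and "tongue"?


Word 1: "toll"
Word 2: "tongue"
Comparing from start:
  Pos 0: 't' == 't'
  Pos 1: 'o' == 'o'
  Pos 2: 'l' != 'n' (stop)
LCP = "to" (length 2)


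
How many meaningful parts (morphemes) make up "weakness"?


Word: "weakness"
Morphemes: weak / -ness
Each morpheme carries meaning
= 2 morphemes


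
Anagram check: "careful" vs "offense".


Word 1: "careful" → sorted: aceflru
Word 2: "offense" → sorted: eeffnos
Same letters? aceflru != eeffnos
Anagram = No


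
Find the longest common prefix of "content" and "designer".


Word 1: "content"
Word 2: "designer"
Comparing from start:
  Pos 0: 'c' != 'd' (stop)
LCP = "" (length 0)


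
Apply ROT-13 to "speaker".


Word: "speaker"
Shift: 13
Each letter → (letter + shift) mod 26:
  's' (18) + 13 = 5 → 'f'
  'p' (15) + 13 = 2 → 'c'
  'e' (4) + 13 = 17 → 'r'
  'a' (0) + 13 = 13 → 'n'
  'k' (10) + 13 = 23 → 'x'
  'e' (4) + 13 = 17 → 'r'
  'r' (17) + 13 = 4 → 'e'
Result = "fcrnxre"


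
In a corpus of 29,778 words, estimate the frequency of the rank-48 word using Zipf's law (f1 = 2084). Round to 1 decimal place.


Zipf's law: f(r) = f(1) / r
f(1) = 2084
f(48) = 2084 / 48
= 43.4 occurrences


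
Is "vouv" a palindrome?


Word: "vouv"
Reversed: "vuov"
Forward == Backward? vouv != vuov
Palindrome = No


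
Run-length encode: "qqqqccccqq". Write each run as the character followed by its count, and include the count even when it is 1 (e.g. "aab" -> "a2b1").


String: "qqqqccccqq"
Scanning for consecutive runs:
  'q' x 4
  'c' x 4
  'q' x 2
RLE = "q4c4q2"


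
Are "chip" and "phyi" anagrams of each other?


Word 1: "chip" → sorted: chip
Word 2: "phyi" → sorted: hipy
Same letters? chip != hipy
Anagram = No


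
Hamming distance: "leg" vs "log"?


Comparing character by character (same length = 3):
  Pos 0: 'l' vs 'l' =
  Pos 1: 'e' vs 'o' !=
  Pos 2: 'g' vs 'g' =
Hamming distance = 1


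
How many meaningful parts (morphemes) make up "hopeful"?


Word: "hopeful"
Morphemes: hope + -ful
Each morpheme carries meaning
= 2 morphemes


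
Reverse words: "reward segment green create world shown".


Original: "reward segment green create world shown"
Words (1..n): reward | segment | green | create | world | shown
Reversed (n..1): shown | world | create | green | segment | reward
Result = "shown world create green segment reward"


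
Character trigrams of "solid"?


Word: "solid" (length 5)
Number of trigrams = 5 - 3 + 1 = 3
  Position 0: "sol"
  Position 1: "oli"
  Position 2: "lid"
Trigrams = "sol", "oli", "lid"


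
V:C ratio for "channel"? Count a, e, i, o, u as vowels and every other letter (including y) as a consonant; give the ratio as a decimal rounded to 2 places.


Word: "channel"
Vowels (a,e,i,o,u): 2
Consonants: 5
Ratio = 2/5
= 0.40


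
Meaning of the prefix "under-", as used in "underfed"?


Prefix: under-
As in: underfed -> under- + fed
Meaning = insufficient


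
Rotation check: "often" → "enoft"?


Word: "often", Candidate: "enoft"
Method: check if candidate is substring of word+word
"oftenoften" contains "enoft"? Yes
Is rotation = Yes


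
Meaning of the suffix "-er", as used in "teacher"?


Suffix: -er
Example: teacher = teach + -er
Meaning = one who / more


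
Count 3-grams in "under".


Word: "under" (length 5)
Number of 3-grams = length - 3 + 1 = 5 - 3 + 1
= 3


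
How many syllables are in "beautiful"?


Word: "beautiful"
Syllable breakdown: beau-ti-ful
Counting: 3 parts
= 3 syllables


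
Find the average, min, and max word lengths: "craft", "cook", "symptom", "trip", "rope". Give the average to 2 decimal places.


Lengths: "craft"=5, "cook"=4, "symptom"=7, "trip"=4, "rope"=4
Sum = 24, Count = 5
Average = 24/5 = 4.80
= avg=4.80, min=4, max=7


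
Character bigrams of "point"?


Word: "point" (length 5)
Number of bigrams = 5 - 2 + 1 = 4
  Position 0: "po"
  Position 1: "oi"
  Position 2: "in"
  Position 3: "nt"
Bigrams = "po", "oi", "in", "nt"


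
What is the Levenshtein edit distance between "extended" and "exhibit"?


Word 1: "extended" (length 8)
Word 2: "exhibit" (length 7)
One optimal edit sequence (insert/delete/substitute each cost 1):
  1. keep 'e'
  2. keep 'x'
  3. delete 't'  (+1)
  4. substitute 'e' -> 'h'  (+1)
  5. substitute 'n' -> 'i'  (+1)
  6. substitute 'd' -> 'b'  (+1)
  7. substitute 'e' -> 'i'  (+1)
  8. substitute 'd' -> 't'  (+1)
Total edit operations: 6
Edit distance = 6


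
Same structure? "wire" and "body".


Pattern of "wire": [0, 1, 2, 3]
Pattern of "body": [0, 1, 2, 3]
Patterns match
Same pattern = Yes


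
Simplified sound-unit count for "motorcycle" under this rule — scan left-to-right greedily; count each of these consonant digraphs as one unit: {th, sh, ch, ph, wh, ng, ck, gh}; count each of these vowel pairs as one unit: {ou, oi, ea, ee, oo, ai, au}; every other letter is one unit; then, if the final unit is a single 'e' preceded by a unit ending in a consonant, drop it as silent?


Word: "motorcycle" (10 letters)
Left-to-right scan:
  (1) 'm' (letter)
  (2) 'o' (letter)
  (3) 't' (letter)
  (4) 'o' (letter)
  (5) 'r' (letter)
  (6) 'c' (letter)
  (7) 'y' (letter)
  (8) 'c' (letter)
  (9) 'l' (letter)
  (10) 'e' (letter)
Units from scan: 10
Final unit is 'e' after a consonant -> drop as silent (-1)
Sound units = 9 units


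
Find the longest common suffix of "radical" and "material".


Word 1: "radical"
Word 2: "material"
Comparing from end:
  Pos -1: 'l' == 'l'
  Pos -2: 'a' == 'a'
  Pos -3: 'c' != 'i' (stop)
LCS = "al" (length 2)


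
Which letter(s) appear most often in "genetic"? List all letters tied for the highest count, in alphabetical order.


Word: "genetic"
Letter counts:
  'c': 1
  'e': 2
  'g': 1
  'i': 1
  'n': 1
  't': 1
Maximum count = 2
Most frequent = 'e' (2 times each)


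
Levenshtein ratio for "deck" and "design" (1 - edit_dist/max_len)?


Word 1: "deck" (length 4)
Word 2: "design" (length 6)
One optimal edit sequence:
  1. keep 'd'
  2. keep 'e'
  3. insert 's'  (+1)
  4. insert 'i'  (+1)
  5. substitute 'c' -> 'g'  (+1)
  6. substitute 'k' -> 'n'  (+1)
Edit distance = 4
Max length = max(4, 6) = 6
Similarity = 1 - 4/6
= 0.3333


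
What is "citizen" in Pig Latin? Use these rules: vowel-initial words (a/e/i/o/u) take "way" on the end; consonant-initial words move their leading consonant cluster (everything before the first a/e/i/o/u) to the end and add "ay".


Word: "citizen"
Starts with consonant(s) → move to end, add 'ay'
Consonant cluster: "c"
Pig Latin = "itizencay"


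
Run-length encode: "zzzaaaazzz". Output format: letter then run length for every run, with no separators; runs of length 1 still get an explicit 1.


String: "zzzaaaazzz"
Scanning for consecutive runs:
  'z' x 3
  'a' x 4
  'z' x 3
RLE = "z3a4z3"


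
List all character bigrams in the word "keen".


Word: "keen" (length 4)
Number of bigrams = 4 - 2 + 1 = 3
  Position 0: "ke"
  Position 1: "ee"
  Position 2: "en"
Bigrams = "ke", "ee", "en"


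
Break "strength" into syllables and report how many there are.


Word: "strength"
Syllable breakdown: strength
Counting: 1 part
= 1 syllable


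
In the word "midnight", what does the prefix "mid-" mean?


Prefix: mid-
As in: midnight -> mid- + night
Meaning = middle


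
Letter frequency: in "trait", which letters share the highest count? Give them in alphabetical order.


Word: "trait"
Letter counts:
  'a': 1
  'i': 1
  'r': 1
  't': 2
Maximum count = 2
Most frequent = 't' (2 times each)


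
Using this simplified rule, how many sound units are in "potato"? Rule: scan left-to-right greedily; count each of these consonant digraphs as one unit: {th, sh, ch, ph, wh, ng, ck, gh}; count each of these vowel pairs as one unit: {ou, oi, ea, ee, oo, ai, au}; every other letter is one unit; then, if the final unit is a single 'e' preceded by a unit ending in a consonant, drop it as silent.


Word: "potato" (6 letters)
Left-to-right scan:
  [1] 'p' (letter)
  [2] 'o' (letter)
  [3] 't' (letter)
  [4] 'a' (letter)
  [5] 't' (letter)
  [6] 'o' (letter)
Units from scan: 6
Sound units = 6 units


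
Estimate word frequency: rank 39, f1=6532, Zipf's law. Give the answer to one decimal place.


Zipf's law: f(r) = f(1) / r
f(1) = 6532
f(39) = 6532 / 39
= 167.5 occurrences


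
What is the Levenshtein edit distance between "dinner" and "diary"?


Word 1: "dinner" (length 6)
Word 2: "diary" (length 5)
One optimal edit sequence (insert/delete/substitute each cost 1):
  1. keep 'd'
  2. keep 'i'
  3. delete 'n'  (+1)
  4. substitute 'n' -> 'a'  (+1)
  5. substitute 'e' -> 'r'  (+1)
  6. substitute 'r' -> 'y'  (+1)
Total edit operations: 4
Edit distance = 4


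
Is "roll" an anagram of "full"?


Word 1: "full" → sorted: fllu
Word 2: "roll" → sorted: llor
Same letters? fllu != llor
Anagram = No


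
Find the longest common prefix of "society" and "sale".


Word 1: "society"
Word 2: "sale"
Comparing from start:
  Pos 0: 's' == 's'
  Pos 1: 'o' != 'a' (stop)
LCP = "s" (length 1)


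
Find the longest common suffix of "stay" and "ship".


Word 1: "stay"
Word 2: "ship"
Comparing from end:
  Pos -1: 'y' != 'p' (stop)
LCS = "" (length 0)


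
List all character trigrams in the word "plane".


Word: "plane" (length 5)
Number of trigrams = 5 - 3 + 1 = 3
  Position 0: "pla"
  Position 1: "lan"
  Position 2: "ane"
Trigrams = "pla", "lan", "ane"


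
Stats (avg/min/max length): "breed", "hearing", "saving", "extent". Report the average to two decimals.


Lengths: "breed"=5, "hearing"=7, "saving"=6, "extent"=6
Sum = 24, Count = 4
Average = 24/4 = 6.00
= avg=6.00, min=5, max=7


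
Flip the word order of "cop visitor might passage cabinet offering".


Original: "cop visitor might passage cabinet offering"
Words (1..n): cop | visitor | might | passage | cabinet | offering
Reversed (n..1): offering | cabinet | passage | might | visitor | cop
Result = "offering cabinet passage might visitor cop"


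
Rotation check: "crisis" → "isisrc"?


Word: "crisis", Candidate: "isisrc"
Method: check if candidate is substring of word+word
"crisiscrisis" contains "isisrc"? No
Is rotation = No


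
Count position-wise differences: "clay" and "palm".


Comparing character by character (same length = 4):
  Pos 0: 'c' vs 'p' !=
  Pos 1: 'l' vs 'a' !=
  Pos 2: 'a' vs 'l' !=
  Pos 3: 'y' vs 'm' !=
Hamming distance = 4


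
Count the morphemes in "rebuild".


Word: "rebuild"
Morphemes: re- + build
Each morpheme carries meaning
= 2 morphemes


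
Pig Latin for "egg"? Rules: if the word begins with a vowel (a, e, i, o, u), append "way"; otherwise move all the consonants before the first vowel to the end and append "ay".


Word: "egg"
Starts with vowel → add 'way'
Pig Latin = "eggway"


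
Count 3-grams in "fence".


Word: "fence" (length 5)
Number of 3-grams = length - 3 + 1 = 5 - 3 + 1
= 3


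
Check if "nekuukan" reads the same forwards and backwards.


Word: "nekuukan"
Reversed: "nakuuken"
Forward == Backward? nekuukan != nakuuken
Palindrome = No


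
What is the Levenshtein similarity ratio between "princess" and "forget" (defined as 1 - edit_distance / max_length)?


Word 1: "princess" (length 8)
Word 2: "forget" (length 6)
One optimal edit sequence:
  1. delete 'p'  (+1)
  2. substitute 'r' -> 'f'  (+1)
  3. substitute 'i' -> 'o'  (+1)
  4. substitute 'n' -> 'r'  (+1)
  5. substitute 'c' -> 'g'  (+1)
  6. keep 'e'
  7. delete 's'  (+1)
  8. substitute 's' -> 't'  (+1)
Edit distance = 7
Max length = max(8, 6) = 8
Similarity = 1 - 7/8
= 0.1250


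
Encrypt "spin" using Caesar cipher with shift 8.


Word: "spin"
Shift: 8
Each letter → (letter + shift) mod 26:
  's' (18) + 8 = 0 → 'a'
  'p' (15) + 8 = 23 → 'x'
  'i' (8) + 8 = 16 → 'q'
  'n' (13) + 8 = 21 → 'v'
Result = "axqv"


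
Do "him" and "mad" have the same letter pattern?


Pattern of "him": [0, 1, 2]
Pattern of "mad": [0, 1, 2]
Patterns match
Same pattern = Yes


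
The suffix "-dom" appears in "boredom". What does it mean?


Suffix: -dom
As in: boredom -> bore + -dom
Meaning = state / realm


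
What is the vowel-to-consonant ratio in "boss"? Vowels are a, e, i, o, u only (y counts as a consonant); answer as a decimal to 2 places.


Word: "boss"
Vowels (a,e,i,o,u): 1
Consonants: 3
Ratio = 1/3
= 0.33


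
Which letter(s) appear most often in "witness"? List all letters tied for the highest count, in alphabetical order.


Word: "witness"
Letter counts:
  'e': 1
  'i': 1
  'n': 1
  's': 2
  't': 1
  'w': 1
Maximum count = 2
Most frequent = 's' (2 times each)


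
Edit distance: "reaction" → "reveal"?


Word 1: "reaction" (length 8)
Word 2: "reveal" (length 6)
One optimal edit sequence (insert/delete/substitute each cost 1):
  1. keep 'r'
  2. keep 'e'
  3. delete 'a'  (+1)
  4. delete 'c'  (+1)
  5. substitute 't' -> 'v'  (+1)
  6. substitute 'i' -> 'e'  (+1)
  7. substitute 'o' -> 'a'  (+1)
  8. substitute 'n' -> 'l'  (+1)
Total edit operations: 6
Edit distance = 6


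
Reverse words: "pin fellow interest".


Original: "pin fellow interest"
Words (1..n): pin | fellow | interest
Reversed (n..1): interest | fellow | pin
Result = "interest fellow pin"


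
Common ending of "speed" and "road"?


Word 1: "speed"
Word 2: "road"
Comparing from end:
  Pos -1: 'd' == 'd'
  Pos -2: 'e' != 'a' (stop)
LCS = "d" (length 1)


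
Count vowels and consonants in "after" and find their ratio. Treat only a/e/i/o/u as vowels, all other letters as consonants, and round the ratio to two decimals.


Word: "after"
Vowels (a,e,i,o,u): 2
Consonants: 3
Ratio = 2/3
= 0.67


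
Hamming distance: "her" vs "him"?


Comparing character by character (same length = 3):
  Pos 0: 'h' vs 'h' =
  Pos 1: 'e' vs 'i' !=
  Pos 2: 'r' vs 'm' !=
Hamming distance = 2


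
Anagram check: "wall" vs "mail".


Word 1: "wall" → sorted: allw
Word 2: "mail" → sorted: ailm
Same letters? allw != ailm
Anagram = No


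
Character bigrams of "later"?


Word: "later" (length 5)
Number of bigrams = 5 - 2 + 1 = 4
  Position 0: "la"
  Position 1: "at"
  Position 2: "te"
  Position 3: "er"
Bigrams = "la", "at", "te", "er"


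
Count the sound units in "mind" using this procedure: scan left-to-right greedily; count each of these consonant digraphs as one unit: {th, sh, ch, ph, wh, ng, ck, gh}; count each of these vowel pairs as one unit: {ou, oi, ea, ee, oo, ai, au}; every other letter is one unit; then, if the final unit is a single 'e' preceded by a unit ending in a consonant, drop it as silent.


Word: "mind" (4 letters)
Left-to-right scan:
  1. 'm' (letter)
  2. 'i' (letter)
  3. 'n' (letter)
  4. 'd' (letter)
Units from scan: 4
Sound units = 4 units


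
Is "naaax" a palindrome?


Word: "naaax"
Reversed: "xaaan"
Forward == Backward? naaax != xaaan
Palindrome = No


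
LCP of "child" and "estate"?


Word 1: "child"
Word 2: "estate"
Comparing from start:
  Pos 0: 'c' != 'e' (stop)
LCP = "" (length 0)


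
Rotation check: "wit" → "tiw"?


Word: "wit", Candidate: "tiw"
Method: check if candidate is substring of word+word
"witwit" contains "tiw"? No
Is rotation = No


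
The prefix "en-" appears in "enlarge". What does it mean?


Prefix: en-
Example: enlarge = en- + large
Meaning = cause to / put into


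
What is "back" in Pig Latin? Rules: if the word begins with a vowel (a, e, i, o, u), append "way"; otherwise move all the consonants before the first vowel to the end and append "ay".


Word: "back"
Starts with consonant(s) → move to end, add 'ay'
Consonant cluster: "b"
Pig Latin = "ackbay"


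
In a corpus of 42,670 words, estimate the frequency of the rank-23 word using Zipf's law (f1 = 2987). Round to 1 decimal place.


Zipf's law: f(r) = f(1) / r
f(1) = 2987
f(23) = 2987 / 23
= 129.9 occurrences


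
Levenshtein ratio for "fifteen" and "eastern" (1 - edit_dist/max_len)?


Word 1: "fifteen" (length 7)
Word 2: "eastern" (length 7)
One optimal edit sequence:
  1. substitute 'f' -> 'e'  (+1)
  2. substitute 'i' -> 'a'  (+1)
  3. substitute 'f' -> 's'  (+1)
  4. keep 't'
  5. keep 'e'
  6. substitute 'e' -> 'r'  (+1)
  7. keep 'n'
Edit distance = 4
Max length = max(7, 7) = 7
Similarity = 1 - 4/7
= 0.4286


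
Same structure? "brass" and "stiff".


Pattern of "brass": [0, 1, 2, 3, 3]
Pattern of "stiff": [0, 1, 2, 3, 3]
Patterns match
Same pattern = Yes


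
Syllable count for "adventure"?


Word: "adventure"
Syllable breakdown: ad / ven / ture
Counting: 3 parts
= 3 syllables


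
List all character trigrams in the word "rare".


Word: "rare" (length 4)
Number of trigrams = 4 - 3 + 1 = 2
  Position 0: "rar"
  Position 1: "are"
Trigrams = "rar", "are"


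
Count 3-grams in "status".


Word: "status" (length 6)
Number of 3-grams = length - 3 + 1 = 6 - 3 + 1
= 4


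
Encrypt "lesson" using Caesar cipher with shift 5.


Word: "lesson"
Shift: 5
Each letter → (letter + shift) mod 26:
  'l' (11) + 5 = 16 → 'q'
  'e' (4) + 5 = 9 → 'j'
  's' (18) + 5 = 23 → 'x'
  's' (18) + 5 = 23 → 'x'
  'o' (14) + 5 = 19 → 't'
  'n' (13) + 5 = 18 → 's'
Result = "qjxxts"


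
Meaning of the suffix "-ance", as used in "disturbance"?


Suffix: -ance
Example: disturbance (disturb + -ance)
Meaning = state of


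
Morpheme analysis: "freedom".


Word: "freedom"
Morphemes: free / -dom
Each morpheme carries meaning
= 2 morphemes


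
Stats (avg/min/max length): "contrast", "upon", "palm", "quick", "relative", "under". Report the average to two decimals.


Lengths: "contrast"=8, "upon"=4, "palm"=4, "quick"=5, "relative"=8, "under"=5
Sum = 34, Count = 6
Average = 34/6 = 5.67
= avg=5.67, min=4, max=8


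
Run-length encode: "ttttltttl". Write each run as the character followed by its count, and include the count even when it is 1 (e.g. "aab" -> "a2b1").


String: "ttttltttl"
Scanning for consecutive runs:
  't' x 4
  'l' x 1
  't' x 3
  'l' x 1
RLE = "t4l1t3l1"


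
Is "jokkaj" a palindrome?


Word: "jokkaj"
Reversed: "jakkoj"
Forward == Backward? jokkaj != jakkoj
Palindrome = No


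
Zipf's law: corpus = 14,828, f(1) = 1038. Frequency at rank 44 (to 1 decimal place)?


Zipf's law: f(r) = f(1) / r
f(1) = 1038
f(44) = 1038 / 44
= 23.6 occurrences


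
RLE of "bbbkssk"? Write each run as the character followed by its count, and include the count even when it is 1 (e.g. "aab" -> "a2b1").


String: "bbbkssk"
Scanning for consecutive runs:
  'b' x 3
  'k' x 1
  's' x 2
  'k' x 1
RLE = "b3k1s2k1"


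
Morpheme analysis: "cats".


Word: "cats"
Morphemes: cat / -s
Each morpheme carries meaning
= 2 morphemes


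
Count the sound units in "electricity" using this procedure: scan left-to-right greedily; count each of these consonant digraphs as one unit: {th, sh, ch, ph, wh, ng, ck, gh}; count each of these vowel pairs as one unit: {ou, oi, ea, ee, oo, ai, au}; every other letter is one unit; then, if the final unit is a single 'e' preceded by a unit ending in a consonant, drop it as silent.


Word: "electricity" (11 letters)
Left-to-right scan:
  (1) 'e' (letter)
  (2) 'l' (letter)
  (3) 'e' (letter)
  (4) 'c' (letter)
  (5) 't' (letter)
  (6) 'r' (letter)
  (7) 'i' (letter)
  (8) 'c' (letter)
  (9) 'i' (letter)
  (10) 't' (letter)
  (11) 'y' (letter)
Units from scan: 11
Sound units = 11 units


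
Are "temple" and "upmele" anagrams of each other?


Word 1: "temple" → sorted: eelmpt
Word 2: "upmele" → sorted: eelmpu
Same letters? eelmpt != eelmpu
Anagram = No


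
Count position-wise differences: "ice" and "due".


Comparing character by character (same length = 3):
  Pos 0: 'i' vs 'd' !=
  Pos 1: 'c' vs 'u' !=
  Pos 2: 'e' vs 'e' =
Hamming distance = 2


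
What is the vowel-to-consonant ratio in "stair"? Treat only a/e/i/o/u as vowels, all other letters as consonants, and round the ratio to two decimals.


Word: "stair"
Vowels (a,e,i,o,u): 2
Consonants: 3
Ratio = 2/3
= 0.67


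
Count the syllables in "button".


Word: "button"
Syllable breakdown: but / ton
Counting: 2 parts
= 2 syllables


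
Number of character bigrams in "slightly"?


Word: "slightly" (length 8)
Number of 2-grams = length - 2 + 1 = 8 - 2 + 1
= 7


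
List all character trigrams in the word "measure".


Word: "measure" (length 7)
Number of trigrams = 7 - 3 + 1 = 5
  Position 0: "mea"
  Position 1: "eas"
  Position 2: "asu"
  Position 3: "sur"
  Position 4: "ure"
Trigrams = "mea", "eas", "asu", "sur", "ure"


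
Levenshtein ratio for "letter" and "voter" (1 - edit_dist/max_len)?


Word 1: "letter" (length 6)
Word 2: "voter" (length 5)
One optimal edit sequence:
  1. delete 'l'  (+1)
  2. substitute 'e' -> 'v'  (+1)
  3. substitute 't' -> 'o'  (+1)
  4. keep 't'
  5. keep 'e'
  6. keep 'r'
Edit distance = 3
Max length = max(6, 5) = 6
Similarity = 1 - 3/6
= 0.5000


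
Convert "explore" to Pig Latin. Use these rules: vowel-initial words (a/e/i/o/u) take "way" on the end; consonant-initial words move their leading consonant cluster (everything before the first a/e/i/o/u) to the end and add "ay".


Word: "explore"
Starts with vowel → add 'way'
Pig Latin = "exploreway"


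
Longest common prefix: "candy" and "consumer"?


Word 1: "candy"
Word 2: "consumer"
Comparing from start:
  Pos 0: 'c' == 'c'
  Pos 1: 'a' != 'o' (stop)
LCP = "c" (length 1)


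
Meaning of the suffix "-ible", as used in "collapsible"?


Suffix: -ible
Example: collapsible (collapse + -ible, with a spelling change)
Meaning = capable of


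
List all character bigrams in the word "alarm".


Word: "alarm" (length 5)
Number of bigrams = 5 - 2 + 1 = 4
  Position 0: "al"
  Position 1: "la"
  Position 2: "ar"
  Position 3: "rm"
Bigrams = "al", "la", "ar", "rm"


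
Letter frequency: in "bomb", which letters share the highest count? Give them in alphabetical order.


Word: "bomb"
Letter counts:
  'b': 2
  'm': 1
  'o': 1
Maximum count = 2
Most frequent = 'b' (2 times each)


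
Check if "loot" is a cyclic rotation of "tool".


Word: "tool", Candidate: "loot"
Method: check if candidate is substring of word+word
"tooltool" contains "loot"? No
Is rotation = No


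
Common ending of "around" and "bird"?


Word 1: "around"
Word 2: "bird"
Comparing from end:
  Pos -1: 'd' == 'd'
  Pos -2: 'n' != 'r' (stop)
LCS = "d" (length 1)


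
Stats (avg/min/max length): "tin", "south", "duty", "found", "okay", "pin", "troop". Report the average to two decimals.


Lengths: "tin"=3, "south"=5, "duty"=4, "found"=5, "okay"=4, "pin"=3, "troop"=5
Sum = 29, Count = 7
Average = 29/7 = 4.14
= avg=4.14, min=3, max=5


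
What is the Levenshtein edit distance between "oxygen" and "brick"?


Word 1: "oxygen" (length 6)
Word 2: "brick" (length 5)
One optimal edit sequence (insert/delete/substitute each cost 1):
  1. delete 'o'  (+1)
  2. substitute 'x' -> 'b'  (+1)
  3. substitute 'y' -> 'r'  (+1)
  4. substitute 'g' -> 'i'  (+1)
  5. substitute 'e' -> 'c'  (+1)
  6. substitute 'n' -> 'k'  (+1)
Total edit operations: 6
Edit distance = 6


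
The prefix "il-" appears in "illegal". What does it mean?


Prefix: il-
Example: illegal (il- + legal)
Meaning = not


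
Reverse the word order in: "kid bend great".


Original: "kid bend great"
Words (1..n): kid | bend | great
Reversed (n..1): great | bend | kid
Result = "great bend kid"


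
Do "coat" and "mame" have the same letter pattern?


Pattern of "coat": [0, 1, 2, 3]
Pattern of "mame": [0, 1, 0, 2]
Patterns do not match
Same pattern = No


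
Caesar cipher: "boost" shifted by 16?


Word: "boost"
Shift: 16
Each letter → (letter + shift) mod 26:
  'b' (1) + 16 = 17 → 'r'
  'o' (14) + 16 = 4 → 'e'
  'o' (14) + 16 = 4 → 'e'
  's' (18) + 16 = 8 → 'i'
  't' (19) + 16 = 9 → 'j'
Result = "reeij"


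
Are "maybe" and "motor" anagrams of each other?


Word 1: "maybe" → sorted: abemy
Word 2: "motor" → sorted: moort
Same letters? abemy != moort
Anagram = No


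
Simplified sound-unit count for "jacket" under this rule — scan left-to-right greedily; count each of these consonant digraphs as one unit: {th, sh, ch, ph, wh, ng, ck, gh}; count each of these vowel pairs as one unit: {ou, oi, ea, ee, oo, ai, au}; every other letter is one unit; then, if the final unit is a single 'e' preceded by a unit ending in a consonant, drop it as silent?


Word: "jacket" (6 letters)
Left-to-right scan:
  1. 'j' (letter)
  2. 'a' (letter)
  3. 'ck' (digraph)
  4. 'e' (letter)
  5. 't' (letter)
Units from scan: 5
Sound units = 5 units


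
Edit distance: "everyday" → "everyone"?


Word 1: "everyday" (length 8)
Word 2: "everyone" (length 8)
One optimal edit sequence (insert/delete/substitute each cost 1):
  1. keep 'e'
  2. keep 'v'
  3. keep 'e'
  4. keep 'r'
  5. keep 'y'
  6. substitute 'd' -> 'o'  (+1)
  7. substitute 'a' -> 'n'  (+1)
  8. substitute 'y' -> 'e'  (+1)
Total edit operations: 3
Edit distance = 3


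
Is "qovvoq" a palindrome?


Word: "qovvoq"
Reversed: "qovvoq"
Forward == Backward? qovvoq == qovvoq
Palindrome = Yes


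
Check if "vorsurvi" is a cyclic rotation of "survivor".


Word: "survivor", Candidate: "vorsurvi"
Method: check if candidate is substring of word+word
"survivorsurvivor" contains "vorsurvi"? Yes
Is rotation = Yes


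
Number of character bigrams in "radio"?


Word: "radio" (length 5)
Number of 2-grams = length - 2 + 1 = 5 - 2 + 1
= 4


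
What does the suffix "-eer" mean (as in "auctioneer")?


Suffix: -eer
As in: auctioneer -> auction + -eer
Meaning = one who is concerned with


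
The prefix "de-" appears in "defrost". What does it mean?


Prefix: de-
Example: defrost (de- + frost)
Meaning = remove / reverse


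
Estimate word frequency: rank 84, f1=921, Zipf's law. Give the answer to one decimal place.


Zipf's law: f(r) = f(1) / r
f(1) = 921
f(84) = 921 / 84
= 11.0 occurrences


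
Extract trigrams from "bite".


Word: "bite" (length 4)
Number of trigrams = 4 - 3 + 1 = 2
  Position 0: "bit"
  Position 1: "ite"
Trigrams = "bit", "ite"


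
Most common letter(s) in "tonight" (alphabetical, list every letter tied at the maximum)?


Word: "tonight"
Letter counts:
  'g': 1
  'h': 1
  'i': 1
  'n': 1
  'o': 1
  't': 2
Maximum count = 2
Most frequent = 't' (2 times each)


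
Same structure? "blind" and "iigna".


Pattern of "blind": [0, 1, 2, 3, 4]
Pattern of "iigna": [0, 0, 1, 2, 3]
Patterns do not match
Same pattern = No


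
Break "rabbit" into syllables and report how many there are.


Word: "rabbit"
Syllable breakdown: rab / bit
Counting: 2 parts
= 2 syllables


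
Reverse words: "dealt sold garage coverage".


Original: "dealt sold garage coverage"
Words (1..n): dealt | sold | garage | coverage
Reversed (n..1): coverage | garage | sold | dealt
Result = "coverage garage sold dealt"


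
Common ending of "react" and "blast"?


Word 1: "react"
Word 2: "blast"
Comparing from end:
  Pos -1: 't' == 't'
  Pos -2: 'c' != 's' (stop)
LCS = "t" (length 1)


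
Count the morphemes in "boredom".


Word: "boredom"
Morphemes: bore + -dom
Each morpheme carries meaning
= 2 morphemes


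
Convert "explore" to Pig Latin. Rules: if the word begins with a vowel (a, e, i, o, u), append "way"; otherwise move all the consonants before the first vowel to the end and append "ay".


Word: "explore"
Starts with vowel → add 'way'
Pig Latin = "exploreway"


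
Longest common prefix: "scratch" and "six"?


Word 1: "scratch"
Word 2: "six"
Comparing from start:
  Pos 0: 's' == 's'
  Pos 1: 'c' != 'i' (stop)
LCP = "s" (length 1)


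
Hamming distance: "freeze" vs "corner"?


Comparing character by character (same length = 6):
  Pos 0: 'f' vs 'c' !=
  Pos 1: 'r' vs 'o' !=
  Pos 2: 'e' vs 'r' !=
  Pos 3: 'e' vs 'n' !=
  Pos 4: 'z' vs 'e' !=
  Pos 5: 'e' vs 'r' !=
Hamming distance = 6


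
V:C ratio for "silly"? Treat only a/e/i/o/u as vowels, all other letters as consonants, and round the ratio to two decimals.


Word: "silly"
Vowels (a,e,i,o,u): 1
Consonants: 4
Ratio = 1/4
= 0.25


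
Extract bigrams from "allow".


Word: "allow" (length 5)
Number of bigrams = 5 - 2 + 1 = 4
  Position 0: "al"
  Position 1: "ll"
  Position 2: "lo"
  Position 3: "ow"
Bigrams = "al", "ll", "lo", "ow"


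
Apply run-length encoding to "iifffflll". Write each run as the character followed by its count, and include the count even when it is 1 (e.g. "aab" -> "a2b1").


String: "iifffflll"
Scanning for consecutive runs:
  'i' x 2
  'f' x 4
  'l' x 3
RLE = "i2f4l3"


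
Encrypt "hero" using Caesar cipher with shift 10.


Word: "hero"
Shift: 10
Each letter → (letter + shift) mod 26:
  'h' (7) + 10 = 17 → 'r'
  'e' (4) + 10 = 14 → 'o'
  'r' (17) + 10 = 1 → 'b'
  'o' (14) + 10 = 24 → 'y'
Result = "roby"


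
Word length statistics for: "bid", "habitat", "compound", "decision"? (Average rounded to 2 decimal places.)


Lengths: "bid"=3, "habitat"=7, "compound"=8, "decision"=8
Sum = 26, Count = 4
Average = 26/4 = 6.50
= avg=6.50, min=3, max=8


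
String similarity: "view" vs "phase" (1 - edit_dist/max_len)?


Word 1: "view" (length 4)
Word 2: "phase" (length 5)
One optimal edit sequence:
  1. insert 'p'  (+1)
  2. substitute 'v' -> 'h'  (+1)
  3. substitute 'i' -> 'a'  (+1)
  4. substitute 'e' -> 's'  (+1)
  5. substitute 'w' -> 'e'  (+1)
Edit distance = 5
Max length = max(4, 5) = 5
Similarity = 1 - 5/5
= 0.0000


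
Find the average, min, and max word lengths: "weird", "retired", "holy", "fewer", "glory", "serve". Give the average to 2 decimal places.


Lengths: "weird"=5, "retired"=7, "holy"=4, "fewer"=5, "glory"=5, "serve"=5
Sum = 31, Count = 6
Average = 31/6 = 5.17
= avg=5.17, min=4, max=7


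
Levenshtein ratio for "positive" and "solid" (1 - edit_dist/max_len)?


Word 1: "positive" (length 8)
Word 2: "solid" (length 5)
One optimal edit sequence:
  1. delete 'p'  (+1)
  2. delete 'o'  (+1)
  3. keep 's'
  4. substitute 'i' -> 'o'  (+1)
  5. substitute 't' -> 'l'  (+1)
  6. keep 'i'
  7. delete 'v'  (+1)
  8. substitute 'e' -> 'd'  (+1)
Edit distance = 6
Max length = max(8, 5) = 8
Similarity = 1 - 6/8
= 0.2500


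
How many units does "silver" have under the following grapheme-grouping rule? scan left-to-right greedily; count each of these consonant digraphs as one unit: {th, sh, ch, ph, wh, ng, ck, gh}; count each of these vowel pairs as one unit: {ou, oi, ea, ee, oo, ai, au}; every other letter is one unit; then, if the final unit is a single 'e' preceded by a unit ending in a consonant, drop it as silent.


Word: "silver" (6 letters)
Left-to-right scan:
  1. 's' (letter)
  2. 'i' (letter)
  3. 'l' (letter)
  4. 'v' (letter)
  5. 'e' (letter)
  6. 'r' (letter)
Units from scan: 6
Sound units = 6 units


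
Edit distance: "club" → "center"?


Word 1: "club" (length 4)
Word 2: "center" (length 6)
One optimal edit sequence (insert/delete/substitute each cost 1):
  1. keep 'c'
  2. insert 'e'  (+1)
  3. insert 'n'  (+1)
  4. substitute 'l' -> 't'  (+1)
  5. substitute 'u' -> 'e'  (+1)
  6. substitute 'b' -> 'r'  (+1)
Total edit operations: 5
Edit distance = 5
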